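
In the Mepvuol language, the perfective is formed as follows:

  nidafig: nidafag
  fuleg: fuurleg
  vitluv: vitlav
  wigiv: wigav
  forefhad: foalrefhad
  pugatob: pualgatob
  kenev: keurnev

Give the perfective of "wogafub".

wogafab

kenev and vitluv both end in -v yet inflect differently (keurnev, vitlav), so the final letter is not what conditions the rule; the last vowel is.
"wogafub" has last vowel 'u'. The one such stem in the data (vitluv → vitlav) changes the last vowel to 'a' (as do wigiv, nidafig), so the same rule applies.
So wogafub → wogafab.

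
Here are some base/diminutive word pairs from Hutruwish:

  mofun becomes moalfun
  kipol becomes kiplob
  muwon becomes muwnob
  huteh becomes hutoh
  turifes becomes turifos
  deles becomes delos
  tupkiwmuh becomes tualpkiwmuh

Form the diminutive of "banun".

baalnun

"banun" has last vowel 'u'. The stems whose last vowel is 'u' (tupkiwmuh → tualpkiwmuh, mofun → moalfun) insert -al- after the first vowel.
The other patterns: stems whose last vowel is 'e' change the last vowel to 'o'; stems whose last vowel is 'o' delete the last vowel and add -ob.
So banun → baalnun.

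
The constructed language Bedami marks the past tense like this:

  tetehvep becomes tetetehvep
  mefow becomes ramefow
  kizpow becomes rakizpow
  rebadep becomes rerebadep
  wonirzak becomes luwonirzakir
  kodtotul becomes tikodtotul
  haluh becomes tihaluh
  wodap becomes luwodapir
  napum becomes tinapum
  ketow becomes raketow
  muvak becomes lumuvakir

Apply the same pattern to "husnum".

tihusnum

tetehvep and wodap both end in -p yet inflect differently (tetetehvep, luwodapir), so the final letter is not what conditions the rule; the last vowel is.
"husnum" has last vowel 'u'. The stems whose last vowel is 'u' (kodtotul → tikodtotul, napum → tinapum, haluh → tihaluh) add the prefix ti-.
The other patterns: stems whose last vowel is 'e' repeat the first consonant+vowel as a prefix; stems whose last vowel is 'a' add lu- … -ir around the stem; stems whose last vowel is 'o' add the prefix ra-.
So husnum → tihusnum.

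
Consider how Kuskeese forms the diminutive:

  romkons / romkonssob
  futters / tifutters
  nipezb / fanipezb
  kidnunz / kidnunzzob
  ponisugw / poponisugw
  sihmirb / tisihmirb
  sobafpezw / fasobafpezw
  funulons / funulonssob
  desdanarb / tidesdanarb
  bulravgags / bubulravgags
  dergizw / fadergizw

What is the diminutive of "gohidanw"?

gohidanwwob

ponisugw and dergizw both end in -w yet inflect differently (poponisugw, fadergizw), so the final letter is not what conditions the rule; the second-to-last letter is.
"gohidanw" has second-to-last letter 'n'. The stems whose second-to-last letter is 'n' (romkons → romkonssob, funulons → funulonssob, kidnunz → kidnunzzob) double the final consonant and add -ob.
The other patterns: stems whose second-to-last letter is 'g' repeat the first consonant+vowel as a prefix; stems whose second-to-last letter is 'z' add the prefix fa-; stems whose second-to-last letter is 'r' add the prefix ti-.
So gohidanw → gohidanwwob.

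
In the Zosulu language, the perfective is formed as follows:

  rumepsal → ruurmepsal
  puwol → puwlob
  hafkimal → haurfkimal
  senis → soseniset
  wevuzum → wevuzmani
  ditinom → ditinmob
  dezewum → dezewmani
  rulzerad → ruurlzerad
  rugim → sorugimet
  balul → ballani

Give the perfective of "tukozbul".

tukozblani

"tukozbul" has last vowel 'u'. The stems whose last vowel is 'u' (balul → ballani, wevuzum → wevuzmani, dezewum → dezewmani) delete the last vowel and add -ani.
So tukozbul → tukozblani.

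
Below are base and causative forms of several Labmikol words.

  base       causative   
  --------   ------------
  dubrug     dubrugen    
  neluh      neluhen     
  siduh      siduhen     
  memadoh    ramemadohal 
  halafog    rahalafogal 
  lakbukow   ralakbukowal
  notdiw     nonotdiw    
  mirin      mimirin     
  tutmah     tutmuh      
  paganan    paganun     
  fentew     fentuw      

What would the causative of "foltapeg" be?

foltapug

neluh and memadoh both end in -h yet inflect differently (neluhen, ramemadohal), so the final letter is not what conditions the rule; the last vowel is.
"foltapeg" has last vowel 'e'. The one such stem in the data (fentew → fentuw) changes the last vowel to 'u' (as do tutmah, paganan), so the same rule applies.
The other patterns: stems whose last vowel is 'u' add -en; stems whose last vowel is 'o' add ra- … -al around the stem; stems whose last vowel is 'i' repeat the first consonant+vowel as a prefix.
So foltapeg → foltapug.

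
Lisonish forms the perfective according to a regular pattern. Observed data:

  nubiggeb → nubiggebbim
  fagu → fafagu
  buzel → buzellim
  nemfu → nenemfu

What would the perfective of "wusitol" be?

nemfu and nubiggeb both begin with n- yet inflect differently (nenemfu, nubiggebbim), so the first letter is not what conditions the rule; the final letter is.
"wusitol" ends in -l. The one such stem in the data (buzel → buzellim) doubles the final consonant and adds -im (as does nubiggeb), so the same rule applies.
The other pattern: stems ending in -u repeat the first consonant+vowel as a prefix.
So wusitol → wusitollim.

wusitollim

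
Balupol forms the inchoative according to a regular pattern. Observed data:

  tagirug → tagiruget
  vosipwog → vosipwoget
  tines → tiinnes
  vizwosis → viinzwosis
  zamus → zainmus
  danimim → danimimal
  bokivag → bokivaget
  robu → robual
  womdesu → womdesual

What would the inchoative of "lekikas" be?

"lekikas" ends in -s. The stems ending in -s (zamus → zainmus, vizwosis → viinzwosis, tines → tiinnes) insert -in- after the first vowel.
The other patterns: stems ending in -g add -et; stems ending in -m or -u add -al.
So lekikas → leinkikas.

leinkikas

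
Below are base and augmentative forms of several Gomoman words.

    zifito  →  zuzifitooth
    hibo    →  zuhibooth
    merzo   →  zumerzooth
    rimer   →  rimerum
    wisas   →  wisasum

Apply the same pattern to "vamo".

zuvamooth

hibo and rimer both have 2 vowels yet inflect differently (zuhibooth, rimerum), so the number of vowels is not what conditions the rule; the final letter is.
"vamo" ends in -o. The stems ending in -o (zifito → zuzifitooth, hibo → zuhibooth, merzo → zumerzooth) add zu- … -oth around the stem.
So vamo → zuvamooth.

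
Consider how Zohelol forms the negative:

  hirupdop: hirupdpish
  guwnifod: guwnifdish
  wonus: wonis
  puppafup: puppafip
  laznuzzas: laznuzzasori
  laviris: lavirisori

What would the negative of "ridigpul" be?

hirupdop and puppafup both end in -p yet inflect differently (hirupdpish, puppafip), so the final letter is not what conditions the rule; the last vowel is.
"ridigpul" has last vowel 'u'. The stems whose last vowel is 'u' (wonus → wonis, puppafup → puppafip) change the last vowel to 'i'.
The other patterns: stems whose last vowel is 'o' delete the last vowel and add -ish; stems whose last vowel is 'a' or 'i' add -ori.
So ridigpul → ridigpil.

ridigpil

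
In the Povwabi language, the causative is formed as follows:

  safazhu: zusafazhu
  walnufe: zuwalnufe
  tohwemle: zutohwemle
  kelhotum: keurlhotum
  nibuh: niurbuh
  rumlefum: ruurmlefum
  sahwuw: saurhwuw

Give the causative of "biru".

safazhu and kelhotum both have last vowel 'u' yet inflect differently (zusafazhu, keurlhotum), so the last vowel is not what conditions the rule; whether the stem ends in a vowel or a consonant is.
"biru" ends in a vowel. The stems ending in a vowel (safazhu → zusafazhu, walnufe → zuwalnufe, tohwemle → zutohwemle) add the prefix zu-.
So biru → zubiru.

zubiru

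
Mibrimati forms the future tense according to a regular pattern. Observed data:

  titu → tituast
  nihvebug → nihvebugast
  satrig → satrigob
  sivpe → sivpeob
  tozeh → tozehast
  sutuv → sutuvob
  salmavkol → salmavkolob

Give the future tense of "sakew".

sakewob

satrig and nihvebug both end in -g yet inflect differently (satrigob, nihvebugast), so the final letter is not what conditions the rule; the first letter is.
"sakew" begins with s-. The stems beginning with s- (salmavkol → salmavkolob, sivpe → sivpeob, satrig → satrigob) add -ob.
So sakew → sakewob.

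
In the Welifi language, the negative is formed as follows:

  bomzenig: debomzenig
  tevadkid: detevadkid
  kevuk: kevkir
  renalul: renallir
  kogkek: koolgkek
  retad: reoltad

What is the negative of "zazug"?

kevuk and kogkek both end in -k yet inflect differently (kevkir, koolgkek), so the final letter is not what conditions the rule; the last vowel is.
"zazug" has last vowel 'u'. The stems whose last vowel is 'u' (kevuk → kevkir, renalul → renallir) delete the last vowel and add -ir.
So zazug → zazgir.

zazgir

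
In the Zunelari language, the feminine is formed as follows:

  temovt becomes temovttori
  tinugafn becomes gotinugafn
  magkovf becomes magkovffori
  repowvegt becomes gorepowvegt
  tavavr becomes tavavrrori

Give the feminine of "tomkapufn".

gotomkapufn

temovt and repowvegt both end in -t yet inflect differently (temovttori, gorepowvegt), so the final letter is not what conditions the rule; the second-to-last letter is.
"tomkapufn" has second-to-last letter 'f'. The one such stem in the data (tinugafn → gotinugafn) adds the prefix go-, so the same rule applies.
The other pattern: stems whose second-to-last letter is 'v' double the final consonant and add -ori.
So tomkapufn → gotomkapufn.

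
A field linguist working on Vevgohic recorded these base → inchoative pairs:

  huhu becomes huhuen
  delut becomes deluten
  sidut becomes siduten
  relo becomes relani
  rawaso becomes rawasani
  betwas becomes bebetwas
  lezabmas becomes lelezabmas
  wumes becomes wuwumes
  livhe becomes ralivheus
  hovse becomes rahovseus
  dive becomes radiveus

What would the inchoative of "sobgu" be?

"sobgu" ends in -u. The one such stem in the data (huhu → huhuen) adds -en, so the same rule applies.
The other patterns: stems ending in -o drop the final letter and add -ani; stems ending in -s repeat the first consonant+vowel as a prefix; stems ending in -e add ra- … -us around the stem.
So sobgu → sobguen.

sobguen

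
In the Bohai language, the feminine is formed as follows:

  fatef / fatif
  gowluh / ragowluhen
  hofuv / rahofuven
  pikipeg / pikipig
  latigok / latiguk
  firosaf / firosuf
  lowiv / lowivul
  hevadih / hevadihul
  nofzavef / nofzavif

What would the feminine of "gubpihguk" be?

ragubpihguken

nofzavef and firosaf both end in -f yet inflect differently (nofzavif, firosuf), so the final letter is not what conditions the rule; the last vowel is.
"gubpihguk" has last vowel 'u'. The stems whose last vowel is 'u' (gowluh → ragowluhen, hofuv → rahofuven) add ra- … -en around the stem.
The other patterns: stems whose last vowel is 'e' change the last vowel to 'i'; stems whose last vowel is 'i' add -ul; stems whose last vowel is 'a' or 'o' change the last vowel to 'u'.
So gubpihguk → ragubpihguken.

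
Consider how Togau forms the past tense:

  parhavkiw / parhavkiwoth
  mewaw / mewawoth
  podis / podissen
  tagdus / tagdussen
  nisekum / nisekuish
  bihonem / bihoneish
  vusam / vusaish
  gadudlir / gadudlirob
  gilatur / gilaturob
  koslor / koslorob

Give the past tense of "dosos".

"dosos" ends in -s. The stems ending in -s (podis → podissen, tagdus → tagdussen) double the final consonant and add -en.
The other patterns: stems ending in -w add -oth; stems ending in -m drop the final letter and add -ish; stems ending in -r add -ob.
So dosos → dosossen.

dosossen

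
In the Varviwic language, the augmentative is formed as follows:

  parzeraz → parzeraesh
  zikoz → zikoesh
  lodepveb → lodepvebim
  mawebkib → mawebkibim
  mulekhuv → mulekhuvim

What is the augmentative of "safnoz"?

"safnoz" ends in -z. The stems ending in -z (parzeraz → parzeraesh, zikoz → zikoesh) drop the final letter and add -esh.
The other pattern: stems ending in -b or -v add -im.
So safnoz → safnoesh.

safnoesh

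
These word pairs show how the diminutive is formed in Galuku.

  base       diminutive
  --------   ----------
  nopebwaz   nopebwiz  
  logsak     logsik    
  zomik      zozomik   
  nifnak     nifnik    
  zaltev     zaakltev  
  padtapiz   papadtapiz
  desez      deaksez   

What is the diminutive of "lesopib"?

lelesopib

logsak and zomik both end in -k yet inflect differently (logsik, zozomik), so the final letter is not what conditions the rule; the last vowel is.
"lesopib" has last vowel 'i'. The stems whose last vowel is 'i' (zomik → zozomik, padtapiz → papadtapiz) repeat the first consonant+vowel as a prefix.
The other patterns: stems whose last vowel is 'a' change the last vowel to 'i'; stems whose last vowel is 'e' insert -ak- after the first vowel.
So lesopib → lelesopib.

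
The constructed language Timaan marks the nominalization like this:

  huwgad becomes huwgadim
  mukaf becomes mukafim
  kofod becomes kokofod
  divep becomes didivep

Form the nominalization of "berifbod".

huwgad and kofod both end in -d yet inflect differently (huwgadim, kokofod), so the final letter is not what conditions the rule; the last vowel is.
"berifbod" has last vowel 'o'. The one such stem in the data (kofod → kokofod) repeats the first consonant+vowel as a prefix (as does divep), so the same rule applies.
The other pattern: stems whose last vowel is 'a' add -im.
So berifbod → beberifbod.

beberifbod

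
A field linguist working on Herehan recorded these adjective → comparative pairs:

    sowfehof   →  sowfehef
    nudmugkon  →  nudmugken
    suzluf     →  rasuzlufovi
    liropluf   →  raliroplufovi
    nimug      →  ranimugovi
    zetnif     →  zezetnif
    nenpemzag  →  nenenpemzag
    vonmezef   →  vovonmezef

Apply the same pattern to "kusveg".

kukusveg

sowfehof and suzluf both end in -f yet inflect differently (sowfehef, rasuzlufovi), so the final letter is not what conditions the rule; the last vowel is.
"kusveg" has last vowel 'e'. The one such stem in the data (vonmezef → vovonmezef) repeats the first consonant+vowel as a prefix (as do zetnif, nenpemzag), so the same rule applies.
The other patterns: stems whose last vowel is 'o' change the last vowel to 'e'; stems whose last vowel is 'u' add ra- … -ovi around the stem.
So kusveg → kukusveg.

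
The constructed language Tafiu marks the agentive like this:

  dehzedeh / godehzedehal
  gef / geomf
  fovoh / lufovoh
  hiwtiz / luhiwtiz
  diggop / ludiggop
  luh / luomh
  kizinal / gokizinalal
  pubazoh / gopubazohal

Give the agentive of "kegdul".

"kegdul" has 2 vowels. The stems with 2 vowels (diggop → ludiggop, hiwtiz → luhiwtiz, fovoh → lufovoh) add the prefix lu-.
The other patterns: stems with 1 vowel insert -om- after the first vowel; stems with 3 vowels add go- … -al around the stem.
So kegdul → lukegdul.

lukegdul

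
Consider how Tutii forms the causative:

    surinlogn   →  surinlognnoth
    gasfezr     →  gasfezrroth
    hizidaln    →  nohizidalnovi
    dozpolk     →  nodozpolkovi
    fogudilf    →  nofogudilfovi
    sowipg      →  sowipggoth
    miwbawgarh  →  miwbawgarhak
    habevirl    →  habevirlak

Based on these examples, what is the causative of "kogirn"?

kogirnak

hizidaln and surinlogn both end in -n yet inflect differently (nohizidalnovi, surinlognnoth), so the final letter is not what conditions the rule; the second-to-last letter is.
"kogirn" has second-to-last letter 'r'. The stems whose second-to-last letter is 'r' (habevirl → habevirlak, miwbawgarh → miwbawgarhak) add -ak.
The other patterns: stems whose second-to-last letter is 'l' add no- … -ovi around the stem; stems whose second-to-last letter is 'g', 'p' or 'z' double the final consonant and add -oth.
So kogirn → kogirnak.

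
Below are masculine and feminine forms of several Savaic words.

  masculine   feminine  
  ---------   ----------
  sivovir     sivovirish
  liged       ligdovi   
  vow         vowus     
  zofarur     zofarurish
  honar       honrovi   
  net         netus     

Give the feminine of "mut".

honar and zofarur both end in -r yet inflect differently (honrovi, zofarurish), so the final letter is not what conditions the rule; the number of vowels is.
"mut" has 1 vowel. The stems with 1 vowel (vow → vowus, net → netus) add -us.
So mut → mutus.

mutus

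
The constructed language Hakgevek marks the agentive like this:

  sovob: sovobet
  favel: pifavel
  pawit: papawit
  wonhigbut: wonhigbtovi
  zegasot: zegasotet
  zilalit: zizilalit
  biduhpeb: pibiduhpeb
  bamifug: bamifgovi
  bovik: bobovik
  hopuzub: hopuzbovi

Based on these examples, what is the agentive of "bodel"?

pibodel

hopuzub and sovob both end in -b yet inflect differently (hopuzbovi, sovobet), so the final letter is not what conditions the rule; the last vowel is.
"bodel" has last vowel 'e'. The stems whose last vowel is 'e' (favel → pifavel, biduhpeb → pibiduhpeb) add the prefix pi-.
The other patterns: stems whose last vowel is 'u' delete the last vowel and add -ovi; stems whose last vowel is 'o' add -et; stems whose last vowel is 'i' repeat the first consonant+vowel as a prefix.
So bodel → pibodel.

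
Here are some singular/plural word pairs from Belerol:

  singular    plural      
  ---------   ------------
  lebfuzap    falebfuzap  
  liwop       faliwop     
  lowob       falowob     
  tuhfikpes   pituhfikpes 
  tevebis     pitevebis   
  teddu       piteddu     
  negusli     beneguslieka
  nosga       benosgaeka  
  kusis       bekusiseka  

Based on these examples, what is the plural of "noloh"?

benoloheka

tuhfikpes and kusis both end in -s yet inflect differently (pituhfikpes, bekusiseka), so the final letter is not what conditions the rule; the first letter is.
"noloh" begins with n-. The stems beginning with n- (negusli → beneguslieka, nosga → benosgaeka) add be- … -eka around the stem.
The other patterns: stems beginning with l- add the prefix fa-; stems beginning with t- add the prefix pi-.
So noloh → benoloheka.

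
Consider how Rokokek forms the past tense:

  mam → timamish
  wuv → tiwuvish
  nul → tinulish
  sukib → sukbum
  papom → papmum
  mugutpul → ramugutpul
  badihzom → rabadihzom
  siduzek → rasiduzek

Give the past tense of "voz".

tivozish

mam and papom both end in -m yet inflect differently (timamish, papmum), so the final letter is not what conditions the rule; the number of vowels is.
"voz" has 1 vowel. The stems with 1 vowel (mam → timamish, wuv → tiwuvish, nul → tinulish) add ti- … -ish around the stem.
So voz → tivozish.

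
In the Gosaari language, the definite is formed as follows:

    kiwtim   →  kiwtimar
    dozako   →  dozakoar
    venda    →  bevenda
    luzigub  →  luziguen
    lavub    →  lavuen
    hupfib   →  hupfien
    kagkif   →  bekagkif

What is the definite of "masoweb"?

masoween

hupfib and kiwtim both have last vowel 'i' yet inflect differently (hupfien, kiwtimar), so the last vowel is not what conditions the rule; the final letter is.
"masoweb" ends in -b. The stems ending in -b (hupfib → hupfien, luzigub → luziguen, lavub → lavuen) drop the final letter and add -en.
The other patterns: stems ending in -m or -o add -ar; stems ending in -a or -f add the prefix be-.
So masoweb → masoween.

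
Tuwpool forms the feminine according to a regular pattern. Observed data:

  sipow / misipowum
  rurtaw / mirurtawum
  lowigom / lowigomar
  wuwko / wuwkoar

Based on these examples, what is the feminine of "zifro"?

sipow and lowigom both have last vowel 'o' yet inflect differently (misipowum, lowigomar), so the last vowel is not what conditions the rule; the final letter is.
"zifro" ends in -o. The one such stem in the data (wuwko → wuwkoar) adds -ar, so the same rule applies.
So zifro → zifroar.

zifroar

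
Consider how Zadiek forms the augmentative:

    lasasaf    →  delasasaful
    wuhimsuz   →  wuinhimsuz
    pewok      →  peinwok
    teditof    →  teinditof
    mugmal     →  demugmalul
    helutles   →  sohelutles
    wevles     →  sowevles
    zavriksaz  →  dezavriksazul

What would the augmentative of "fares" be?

sofares

"fares" has last vowel 'e'. The stems whose last vowel is 'e' (wevles → sowevles, helutles → sohelutles) add the prefix so-.
So fares → sofares.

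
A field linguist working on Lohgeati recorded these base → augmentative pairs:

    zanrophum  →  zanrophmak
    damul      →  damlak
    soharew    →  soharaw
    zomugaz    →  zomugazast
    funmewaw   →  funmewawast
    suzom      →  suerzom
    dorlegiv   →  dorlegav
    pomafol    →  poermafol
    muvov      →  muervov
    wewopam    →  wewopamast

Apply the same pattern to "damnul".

damnlak

wewopam and suzom both end in -m yet inflect differently (wewopamast, suerzom), so the final letter is not what conditions the rule; the last vowel is.
"damnul" has last vowel 'u'. The stems whose last vowel is 'u' (zanrophum → zanrophmak, damul → damlak) delete the last vowel and add -ak.
So damnul → damnlak.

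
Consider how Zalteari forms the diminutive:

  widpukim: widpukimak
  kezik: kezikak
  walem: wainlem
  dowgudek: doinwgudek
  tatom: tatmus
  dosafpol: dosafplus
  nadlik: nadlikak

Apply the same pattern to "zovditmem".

dowgudek and nadlik both end in -k yet inflect differently (doinwgudek, nadlikak), so the final letter is not what conditions the rule; the last vowel is.
"zovditmem" has last vowel 'e'. The stems whose last vowel is 'e' (dowgudek → doinwgudek, walem → wainlem) insert -in- after the first vowel.
So zovditmem → zoinvditmem.

zoinvditmem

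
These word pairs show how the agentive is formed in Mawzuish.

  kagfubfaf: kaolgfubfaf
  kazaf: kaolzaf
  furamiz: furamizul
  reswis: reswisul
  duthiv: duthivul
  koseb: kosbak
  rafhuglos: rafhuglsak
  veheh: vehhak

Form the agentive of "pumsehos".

reswis and rafhuglos both end in -s yet inflect differently (reswisul, rafhuglsak), so the final letter is not what conditions the rule; the last vowel is.
"pumsehos" has last vowel 'o'. The one such stem in the data (rafhuglos → rafhuglsak) deletes the last vowel and adds -ak (as do koseb, veheh), so the same rule applies.
The other patterns: stems whose last vowel is 'a' insert -ol- after the first vowel; stems whose last vowel is 'i' add -ul.
So pumsehos → pumsehsak.

pumsehsak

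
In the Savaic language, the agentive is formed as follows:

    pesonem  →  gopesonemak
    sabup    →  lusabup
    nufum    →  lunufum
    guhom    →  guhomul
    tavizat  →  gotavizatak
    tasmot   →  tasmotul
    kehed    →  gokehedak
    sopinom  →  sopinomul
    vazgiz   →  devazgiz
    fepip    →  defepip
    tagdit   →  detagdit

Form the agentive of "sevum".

tavizat and tagdit both end in -t yet inflect differently (gotavizatak, detagdit), so the final letter is not what conditions the rule; the last vowel is.
"sevum" has last vowel 'u'. The stems whose last vowel is 'u' (sabup → lusabup, nufum → lunufum) add the prefix lu-.
So sevum → lusevum.

lusevum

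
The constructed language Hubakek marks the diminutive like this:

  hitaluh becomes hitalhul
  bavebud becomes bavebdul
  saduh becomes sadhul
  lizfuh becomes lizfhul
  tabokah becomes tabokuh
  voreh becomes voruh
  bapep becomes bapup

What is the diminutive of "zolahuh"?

"zolahuh" has last vowel 'u'. The stems whose last vowel is 'u' (hitaluh → hitalhul, bavebud → bavebdul, saduh → sadhul) delete the last vowel and add -ul.
The other pattern: stems whose last vowel is 'a' or 'e' change the last vowel to 'u'.
So zolahuh → zolahhul.

zolahhul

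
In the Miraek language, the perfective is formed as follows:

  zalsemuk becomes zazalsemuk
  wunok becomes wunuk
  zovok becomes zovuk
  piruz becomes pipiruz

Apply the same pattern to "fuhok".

"fuhok" has last vowel 'o'. The stems whose last vowel is 'o' (zovok → zovuk, wunok → wunuk) change the last vowel to 'u'.
The other pattern: stems whose last vowel is 'u' repeat the first consonant+vowel as a prefix.
So fuhok → fuhuk.

fuhuk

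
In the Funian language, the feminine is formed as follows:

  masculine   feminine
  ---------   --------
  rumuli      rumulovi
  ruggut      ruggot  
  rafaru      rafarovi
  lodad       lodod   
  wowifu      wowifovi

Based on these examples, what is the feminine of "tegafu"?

tegafovi

wowifu and ruggut both have last vowel 'u' yet inflect differently (wowifovi, ruggot), so the last vowel is not what conditions the rule; whether the stem ends in a vowel or a consonant is.
"tegafu" ends in a vowel. The stems ending in a vowel (rumuli → rumulovi, wowifu → wowifovi, rafaru → rafarovi) drop the final letter and add -ovi.
So tegafu → tegafovi.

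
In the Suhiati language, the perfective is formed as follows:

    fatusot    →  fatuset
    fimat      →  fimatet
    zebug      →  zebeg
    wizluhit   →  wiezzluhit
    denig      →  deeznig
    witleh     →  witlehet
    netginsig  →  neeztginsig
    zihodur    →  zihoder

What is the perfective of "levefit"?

wizluhit and fatusot both end in -t yet inflect differently (wiezzluhit, fatuset), so the final letter is not what conditions the rule; the last vowel is.
"levefit" has last vowel 'i'. The stems whose last vowel is 'i' (netginsig → neeztginsig, wizluhit → wiezzluhit, denig → deeznig) insert -ez- after the first vowel.
The other patterns: stems whose last vowel is 'o' or 'u' change the last vowel to 'e'; stems whose last vowel is 'a' or 'e' add -et.
So levefit → leezvefit.

leezvefit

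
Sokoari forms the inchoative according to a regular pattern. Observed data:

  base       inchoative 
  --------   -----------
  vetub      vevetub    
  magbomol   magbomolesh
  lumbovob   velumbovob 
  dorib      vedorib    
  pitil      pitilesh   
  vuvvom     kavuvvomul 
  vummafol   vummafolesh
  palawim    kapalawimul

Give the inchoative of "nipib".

"nipib" ends in -b. The stems ending in -b (lumbovob → velumbovob, dorib → vedorib, vetub → vevetub) add the prefix ve-.
So nipib → venipib.

venipib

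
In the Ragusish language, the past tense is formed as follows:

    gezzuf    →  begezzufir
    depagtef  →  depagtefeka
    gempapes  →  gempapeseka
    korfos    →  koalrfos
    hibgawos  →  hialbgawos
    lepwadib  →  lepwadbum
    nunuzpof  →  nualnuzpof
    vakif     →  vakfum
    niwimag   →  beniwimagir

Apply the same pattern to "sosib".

"sosib" has last vowel 'i'. The stems whose last vowel is 'i' (lepwadib → lepwadbum, vakif → vakfum) delete the last vowel and add -um.
The other patterns: stems whose last vowel is 'o' insert -al- after the first vowel; stems whose last vowel is 'e' add -eka; stems whose last vowel is 'a' or 'u' add be- … -ir around the stem.
So sosib → sosbum.

sosbum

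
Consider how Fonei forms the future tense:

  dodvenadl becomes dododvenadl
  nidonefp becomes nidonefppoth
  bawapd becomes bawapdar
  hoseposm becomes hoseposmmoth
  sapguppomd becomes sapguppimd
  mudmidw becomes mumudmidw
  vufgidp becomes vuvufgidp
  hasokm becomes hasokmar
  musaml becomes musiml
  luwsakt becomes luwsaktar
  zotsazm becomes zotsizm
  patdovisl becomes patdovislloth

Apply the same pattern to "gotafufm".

hasokm and hoseposm both end in -m yet inflect differently (hasokmar, hoseposmmoth), so the final letter is not what conditions the rule; the second-to-last letter is.
"gotafufm" has second-to-last letter 'f'. The one such stem in the data (nidonefp → nidonefppoth) doubles the final consonant and adds -oth (as do hoseposm, patdovisl), so the same rule applies.
The other patterns: stems whose second-to-last letter is 'd' repeat the first consonant+vowel as a prefix; stems whose second-to-last letter is 'k' or 'p' add -ar; stems whose second-to-last letter is 'm' or 'z' change the last vowel to 'i'.
So gotafufm → gotafufmmoth.

gotafufmmoth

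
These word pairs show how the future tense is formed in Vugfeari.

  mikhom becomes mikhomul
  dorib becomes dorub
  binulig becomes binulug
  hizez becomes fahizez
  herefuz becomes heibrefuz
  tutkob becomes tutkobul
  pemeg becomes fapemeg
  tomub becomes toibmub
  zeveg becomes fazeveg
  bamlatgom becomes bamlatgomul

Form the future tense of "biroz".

"biroz" has last vowel 'o'. The stems whose last vowel is 'o' (tutkob → tutkobul, mikhom → mikhomul, bamlatgom → bamlatgomul) add -ul.
The other patterns: stems whose last vowel is 'i' change the last vowel to 'u'; stems whose last vowel is 'u' insert -ib- after the first vowel; stems whose last vowel is 'e' add the prefix fa-.
So biroz → birozul.

birozul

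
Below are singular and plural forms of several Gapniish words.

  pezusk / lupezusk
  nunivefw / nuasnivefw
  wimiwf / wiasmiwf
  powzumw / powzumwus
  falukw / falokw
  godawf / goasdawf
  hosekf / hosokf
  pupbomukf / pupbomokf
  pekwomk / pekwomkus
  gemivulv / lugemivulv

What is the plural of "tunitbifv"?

tuasnitbifv

wimiwf and hosekf both end in -f yet inflect differently (wiasmiwf, hosokf), so the final letter is not what conditions the rule; the second-to-last letter is.
"tunitbifv" has second-to-last letter 'f'. The one such stem in the data (nunivefw → nuasnivefw) inserts -as- after the first vowel (as do wimiwf, godawf), so the same rule applies.
So tunitbifv → tuasnitbifv.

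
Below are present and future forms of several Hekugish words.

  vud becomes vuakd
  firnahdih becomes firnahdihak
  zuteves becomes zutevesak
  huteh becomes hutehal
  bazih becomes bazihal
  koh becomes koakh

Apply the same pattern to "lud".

luakd

"lud" has 1 vowel. The stems with 1 vowel (koh → koakh, vud → vuakd) insert -ak- after the first vowel.
So lud → luakd.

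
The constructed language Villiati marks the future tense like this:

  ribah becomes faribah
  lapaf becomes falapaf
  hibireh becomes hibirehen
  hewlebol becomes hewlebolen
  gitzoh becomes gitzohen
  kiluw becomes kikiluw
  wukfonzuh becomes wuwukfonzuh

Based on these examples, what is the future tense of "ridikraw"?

ribah and hibireh both end in -h yet inflect differently (faribah, hibirehen), so the final letter is not what conditions the rule; the last vowel is.
"ridikraw" has last vowel 'a'. The stems whose last vowel is 'a' (ribah → faribah, lapaf → falapaf) add the prefix fa-.
The other patterns: stems whose last vowel is 'e' or 'o' add -en; stems whose last vowel is 'u' repeat the first consonant+vowel as a prefix.
So ridikraw → faridikraw.

faridikraw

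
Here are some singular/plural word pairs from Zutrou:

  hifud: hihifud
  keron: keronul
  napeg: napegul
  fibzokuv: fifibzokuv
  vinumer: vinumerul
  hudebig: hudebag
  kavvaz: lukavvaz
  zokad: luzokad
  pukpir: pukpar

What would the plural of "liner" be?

"liner" has last vowel 'e'. The stems whose last vowel is 'e' (napeg → napegul, vinumer → vinumerul) add -ul.
The other patterns: stems whose last vowel is 'i' change the last vowel to 'a'; stems whose last vowel is 'u' repeat the first consonant+vowel as a prefix; stems whose last vowel is 'a' add the prefix lu-.
So liner → linerul.

linerul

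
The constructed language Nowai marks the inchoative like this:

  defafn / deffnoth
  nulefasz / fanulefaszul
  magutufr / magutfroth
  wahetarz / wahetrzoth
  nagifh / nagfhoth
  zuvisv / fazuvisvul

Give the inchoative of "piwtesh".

fapiwteshul

"piwtesh" has second-to-last letter 's'. The stems whose second-to-last letter is 's' (zuvisv → fazuvisvul, nulefasz → fanulefaszul) add fa- … -ul around the stem.
So piwtesh → fapiwteshul.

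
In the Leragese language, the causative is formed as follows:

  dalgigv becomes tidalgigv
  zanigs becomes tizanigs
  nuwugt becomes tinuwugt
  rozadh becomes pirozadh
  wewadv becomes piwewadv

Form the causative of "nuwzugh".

dalgigv and wewadv both end in -v yet inflect differently (tidalgigv, piwewadv), so the final letter is not what conditions the rule; the second-to-last letter is.
"nuwzugh" has second-to-last letter 'g'. The stems whose second-to-last letter is 'g' (zanigs → tizanigs, dalgigv → tidalgigv, nuwugt → tinuwugt) add the prefix ti-.
So nuwzugh → tinuwzugh.

tinuwzugh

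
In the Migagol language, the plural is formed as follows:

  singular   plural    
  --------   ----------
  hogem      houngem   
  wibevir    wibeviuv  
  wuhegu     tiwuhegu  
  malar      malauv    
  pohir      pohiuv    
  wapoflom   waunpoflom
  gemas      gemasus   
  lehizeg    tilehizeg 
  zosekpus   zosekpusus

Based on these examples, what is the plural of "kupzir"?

gemas and malar both have last vowel 'a' yet inflect differently (gemasus, malauv), so the last vowel is not what conditions the rule; the final letter is.
"kupzir" ends in -r. The stems ending in -r (pohir → pohiuv, malar → malauv, wibevir → wibeviuv) drop the final letter and add -uv.
The other patterns: stems ending in -s add -us; stems ending in -m insert -un- after the first vowel; stems ending in -g or -u add the prefix ti-.
So kupzir → kupziuv.

kupziuv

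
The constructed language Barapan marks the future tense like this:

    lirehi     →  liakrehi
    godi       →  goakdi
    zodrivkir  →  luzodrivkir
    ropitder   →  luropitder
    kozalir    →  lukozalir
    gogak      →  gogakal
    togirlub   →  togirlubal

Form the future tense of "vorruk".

"vorruk" ends in -k. The one such stem in the data (gogak → gogakal) adds -al, so the same rule applies.
So vorruk → vorrukal.

vorrukal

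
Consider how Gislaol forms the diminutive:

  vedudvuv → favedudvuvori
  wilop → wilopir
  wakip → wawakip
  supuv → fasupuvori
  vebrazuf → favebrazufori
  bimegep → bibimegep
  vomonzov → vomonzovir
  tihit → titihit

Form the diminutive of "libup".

falibupori

"libup" has last vowel 'u'. The stems whose last vowel is 'u' (supuv → fasupuvori, vebrazuf → favebrazufori, vedudvuv → favedudvuvori) add fa- … -ori around the stem.
The other patterns: stems whose last vowel is 'o' add -ir; stems whose last vowel is 'e' or 'i' repeat the first consonant+vowel as a prefix.
So libup → falibupori.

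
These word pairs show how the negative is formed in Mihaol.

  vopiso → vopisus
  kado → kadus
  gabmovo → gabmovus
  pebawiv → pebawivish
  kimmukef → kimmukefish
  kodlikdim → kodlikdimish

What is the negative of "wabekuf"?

wabekufish

kado and kimmukef both begin with k- yet inflect differently (kadus, kimmukefish), so the first letter is not what conditions the rule; the final letter is.
"wabekuf" ends in -f. The one such stem in the data (kimmukef → kimmukefish) adds -ish, so the same rule applies.
The other pattern: stems ending in -o drop the final letter and add -us.
So wabekuf → wabekufish.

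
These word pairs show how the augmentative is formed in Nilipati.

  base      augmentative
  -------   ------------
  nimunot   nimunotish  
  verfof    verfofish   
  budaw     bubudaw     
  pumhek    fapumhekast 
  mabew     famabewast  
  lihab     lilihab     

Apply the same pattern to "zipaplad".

mabew and budaw both end in -w yet inflect differently (famabewast, bubudaw), so the final letter is not what conditions the rule; the last vowel is.
"zipaplad" has last vowel 'a'. The stems whose last vowel is 'a' (budaw → bubudaw, lihab → lilihab) repeat the first consonant+vowel as a prefix.
So zipaplad → zizipaplad.

zizipaplad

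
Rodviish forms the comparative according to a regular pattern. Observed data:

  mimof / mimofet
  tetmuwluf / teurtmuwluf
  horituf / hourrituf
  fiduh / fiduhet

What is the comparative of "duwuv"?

duwuvet

mimof and tetmuwluf both end in -f yet inflect differently (mimofet, teurtmuwluf), so the final letter is not what conditions the rule; the number of vowels is.
"duwuv" has 2 vowels. The stems with 2 vowels (fiduh → fiduhet, mimof → mimofet) add -et.
So duwuv → duwuvet.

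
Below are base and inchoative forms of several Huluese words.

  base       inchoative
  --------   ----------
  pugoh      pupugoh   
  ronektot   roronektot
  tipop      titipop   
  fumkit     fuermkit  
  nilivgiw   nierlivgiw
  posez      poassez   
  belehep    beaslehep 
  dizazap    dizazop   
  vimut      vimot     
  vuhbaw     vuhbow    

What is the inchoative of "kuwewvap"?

kuwewvop

ronektot and fumkit both end in -t yet inflect differently (roronektot, fuermkit), so the final letter is not what conditions the rule; the last vowel is.
"kuwewvap" has last vowel 'a'. The stems whose last vowel is 'a' (dizazap → dizazop, vuhbaw → vuhbow) change the last vowel to 'o'.
So kuwewvap → kuwewvop.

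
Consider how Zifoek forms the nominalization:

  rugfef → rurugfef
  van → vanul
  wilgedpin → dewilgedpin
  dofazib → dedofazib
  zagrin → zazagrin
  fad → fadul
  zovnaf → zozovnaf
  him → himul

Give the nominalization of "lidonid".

delidonid

"lidonid" has 3 vowels. The stems with 3 vowels (dofazib → dedofazib, wilgedpin → dewilgedpin) add the prefix de-.
So lidonid → delidonid.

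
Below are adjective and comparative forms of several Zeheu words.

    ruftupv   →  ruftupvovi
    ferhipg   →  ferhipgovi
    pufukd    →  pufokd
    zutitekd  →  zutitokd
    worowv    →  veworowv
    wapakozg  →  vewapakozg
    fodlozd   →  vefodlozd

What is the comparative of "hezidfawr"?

vehezidfawr

ruftupv and worowv both end in -v yet inflect differently (ruftupvovi, veworowv), so the final letter is not what conditions the rule; the second-to-last letter is.
"hezidfawr" has second-to-last letter 'w'. The one such stem in the data (worowv → veworowv) adds the prefix ve-, so the same rule applies.
So hezidfawr → vehezidfawr.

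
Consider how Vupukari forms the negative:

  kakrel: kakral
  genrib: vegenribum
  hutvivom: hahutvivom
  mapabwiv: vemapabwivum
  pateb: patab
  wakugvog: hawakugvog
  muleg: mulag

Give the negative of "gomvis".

pateb and genrib both end in -b yet inflect differently (patab, vegenribum), so the final letter is not what conditions the rule; the last vowel is.
"gomvis" has last vowel 'i'. The stems whose last vowel is 'i' (genrib → vegenribum, mapabwiv → vemapabwivum) add ve- … -um around the stem.
So gomvis → vegomvisum.

vegomvisum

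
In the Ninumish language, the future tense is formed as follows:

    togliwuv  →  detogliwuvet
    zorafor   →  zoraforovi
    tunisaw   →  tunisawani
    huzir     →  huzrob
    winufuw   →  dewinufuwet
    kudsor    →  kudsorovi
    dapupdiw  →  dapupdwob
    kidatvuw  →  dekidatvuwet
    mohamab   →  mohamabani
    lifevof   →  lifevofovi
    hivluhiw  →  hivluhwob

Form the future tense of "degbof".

winufuw and tunisaw both end in -w yet inflect differently (dewinufuwet, tunisawani), so the final letter is not what conditions the rule; the last vowel is.
"degbof" has last vowel 'o'. The stems whose last vowel is 'o' (zorafor → zoraforovi, kudsor → kudsorovi, lifevof → lifevofovi) add -ovi.
So degbof → degbofovi.

degbofovi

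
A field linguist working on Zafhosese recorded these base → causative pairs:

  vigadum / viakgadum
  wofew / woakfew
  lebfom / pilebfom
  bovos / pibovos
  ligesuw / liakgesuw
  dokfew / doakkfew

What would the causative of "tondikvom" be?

lebfom and vigadum both end in -m yet inflect differently (pilebfom, viakgadum), so the final letter is not what conditions the rule; the last vowel is.
"tondikvom" has last vowel 'o'. The stems whose last vowel is 'o' (bovos → pibovos, lebfom → pilebfom) add the prefix pi-.
So tondikvom → pitondikvom.

pitondikvom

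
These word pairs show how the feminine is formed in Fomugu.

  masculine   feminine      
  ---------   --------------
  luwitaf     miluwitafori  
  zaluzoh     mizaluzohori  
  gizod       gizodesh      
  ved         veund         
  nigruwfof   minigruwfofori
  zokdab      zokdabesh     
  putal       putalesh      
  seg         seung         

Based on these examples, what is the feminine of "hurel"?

hurelesh

ved and gizod both end in -d yet inflect differently (veund, gizodesh), so the final letter is not what conditions the rule; the number of vowels is.
"hurel" has 2 vowels. The stems with 2 vowels (gizod → gizodesh, zokdab → zokdabesh, putal → putalesh) add -esh.
The other patterns: stems with 1 vowel insert -un- after the first vowel; stems with 3 vowels add mi- … -ori around the stem.
So hurel → hurelesh.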